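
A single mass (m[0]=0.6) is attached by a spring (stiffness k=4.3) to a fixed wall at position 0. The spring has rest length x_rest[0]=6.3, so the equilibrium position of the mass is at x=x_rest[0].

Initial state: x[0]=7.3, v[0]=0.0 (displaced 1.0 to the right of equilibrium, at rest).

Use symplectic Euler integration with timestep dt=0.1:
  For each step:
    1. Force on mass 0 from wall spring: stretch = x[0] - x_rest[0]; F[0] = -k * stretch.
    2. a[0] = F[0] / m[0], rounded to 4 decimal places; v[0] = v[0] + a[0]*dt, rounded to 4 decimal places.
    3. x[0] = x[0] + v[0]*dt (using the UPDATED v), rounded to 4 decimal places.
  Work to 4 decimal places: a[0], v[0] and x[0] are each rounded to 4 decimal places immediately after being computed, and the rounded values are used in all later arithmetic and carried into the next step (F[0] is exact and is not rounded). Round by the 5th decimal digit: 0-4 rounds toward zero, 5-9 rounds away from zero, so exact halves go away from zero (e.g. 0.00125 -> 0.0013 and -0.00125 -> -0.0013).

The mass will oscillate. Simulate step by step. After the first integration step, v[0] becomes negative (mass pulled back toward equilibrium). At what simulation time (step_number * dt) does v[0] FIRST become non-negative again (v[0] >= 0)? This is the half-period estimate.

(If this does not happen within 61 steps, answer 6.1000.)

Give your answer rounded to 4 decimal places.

Answer: 1.2000

Derivation:
Step 0: x=[7.3000] v=[0.0000]
Step 1: x=[7.2283] v=[-0.7167]
Step 2: x=[7.0901] v=[-1.3820]
Step 3: x=[6.8953] v=[-1.9482]
Step 4: x=[6.6578] v=[-2.3748]
Step 5: x=[6.3947] v=[-2.6312]
Step 6: x=[6.1248] v=[-2.6991]
Step 7: x=[5.8675] v=[-2.5735]
Step 8: x=[5.6412] v=[-2.2635]
Step 9: x=[5.4621] v=[-1.7914]
Step 10: x=[5.3430] v=[-1.1909]
Step 11: x=[5.2925] v=[-0.5051]
Step 12: x=[5.3142] v=[0.2169]
First v>=0 after going negative at step 12, time=1.2000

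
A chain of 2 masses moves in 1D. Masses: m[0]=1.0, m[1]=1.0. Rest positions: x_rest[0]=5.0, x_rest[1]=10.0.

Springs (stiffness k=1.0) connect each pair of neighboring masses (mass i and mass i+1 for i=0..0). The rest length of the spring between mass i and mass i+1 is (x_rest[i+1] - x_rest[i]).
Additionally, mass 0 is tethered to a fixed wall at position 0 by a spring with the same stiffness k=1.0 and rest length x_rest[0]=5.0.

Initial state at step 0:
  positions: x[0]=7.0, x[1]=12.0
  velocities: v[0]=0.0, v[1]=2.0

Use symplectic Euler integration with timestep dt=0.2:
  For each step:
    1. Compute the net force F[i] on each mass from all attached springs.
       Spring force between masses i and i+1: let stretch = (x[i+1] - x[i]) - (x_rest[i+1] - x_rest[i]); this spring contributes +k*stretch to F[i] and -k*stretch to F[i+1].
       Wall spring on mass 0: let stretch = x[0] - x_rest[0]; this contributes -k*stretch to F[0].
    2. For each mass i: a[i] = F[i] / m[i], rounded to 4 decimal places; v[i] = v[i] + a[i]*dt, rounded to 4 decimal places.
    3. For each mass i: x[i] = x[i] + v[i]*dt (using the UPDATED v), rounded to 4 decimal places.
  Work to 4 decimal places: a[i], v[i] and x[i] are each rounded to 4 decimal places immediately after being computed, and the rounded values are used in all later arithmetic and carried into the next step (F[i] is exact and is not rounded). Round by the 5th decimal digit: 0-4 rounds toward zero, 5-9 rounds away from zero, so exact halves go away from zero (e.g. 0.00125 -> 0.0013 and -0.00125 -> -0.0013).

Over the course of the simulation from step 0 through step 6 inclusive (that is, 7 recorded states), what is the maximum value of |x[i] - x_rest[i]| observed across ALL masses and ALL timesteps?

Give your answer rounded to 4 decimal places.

Step 0: x=[7.0000 12.0000] v=[0.0000 2.0000]
Step 1: x=[6.9200 12.4000] v=[-0.4000 2.0000]
Step 2: x=[6.7824 12.7808] v=[-0.6880 1.9040]
Step 3: x=[6.6134 13.1217] v=[-0.8448 1.7043]
Step 4: x=[6.4402 13.4022] v=[-0.8658 1.4026]
Step 5: x=[6.2879 13.6042] v=[-0.7614 1.0102]
Step 6: x=[6.1768 13.7136] v=[-0.5557 0.5469]
Max displacement = 3.7136

Answer: 3.7136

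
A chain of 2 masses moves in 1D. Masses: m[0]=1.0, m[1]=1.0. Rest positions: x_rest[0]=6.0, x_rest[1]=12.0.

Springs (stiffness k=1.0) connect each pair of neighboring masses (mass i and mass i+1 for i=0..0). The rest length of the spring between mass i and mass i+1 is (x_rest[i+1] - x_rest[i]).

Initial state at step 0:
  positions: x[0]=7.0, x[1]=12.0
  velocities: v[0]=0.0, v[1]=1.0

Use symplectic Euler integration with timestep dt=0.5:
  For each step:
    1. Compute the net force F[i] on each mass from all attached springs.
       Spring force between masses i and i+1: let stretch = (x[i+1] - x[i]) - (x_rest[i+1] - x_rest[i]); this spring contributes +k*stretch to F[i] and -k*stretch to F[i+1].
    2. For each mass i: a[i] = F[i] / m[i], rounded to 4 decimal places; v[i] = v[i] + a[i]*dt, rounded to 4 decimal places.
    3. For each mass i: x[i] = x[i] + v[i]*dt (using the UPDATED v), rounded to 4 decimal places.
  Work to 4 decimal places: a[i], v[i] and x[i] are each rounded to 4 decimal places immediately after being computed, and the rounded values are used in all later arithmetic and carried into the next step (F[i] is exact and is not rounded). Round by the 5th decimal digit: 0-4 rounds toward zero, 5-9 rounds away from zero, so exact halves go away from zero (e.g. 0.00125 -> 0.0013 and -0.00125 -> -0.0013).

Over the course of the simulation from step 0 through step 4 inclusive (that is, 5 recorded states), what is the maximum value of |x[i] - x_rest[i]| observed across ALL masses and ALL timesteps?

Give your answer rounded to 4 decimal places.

Step 0: x=[7.0000 12.0000] v=[0.0000 1.0000]
Step 1: x=[6.7500 12.7500] v=[-0.5000 1.5000]
Step 2: x=[6.5000 13.5000] v=[-0.5000 1.5000]
Step 3: x=[6.5000 14.0000] v=[0.0000 1.0000]
Step 4: x=[6.8750 14.1250] v=[0.7500 0.2500]
Max displacement = 2.1250

Answer: 2.1250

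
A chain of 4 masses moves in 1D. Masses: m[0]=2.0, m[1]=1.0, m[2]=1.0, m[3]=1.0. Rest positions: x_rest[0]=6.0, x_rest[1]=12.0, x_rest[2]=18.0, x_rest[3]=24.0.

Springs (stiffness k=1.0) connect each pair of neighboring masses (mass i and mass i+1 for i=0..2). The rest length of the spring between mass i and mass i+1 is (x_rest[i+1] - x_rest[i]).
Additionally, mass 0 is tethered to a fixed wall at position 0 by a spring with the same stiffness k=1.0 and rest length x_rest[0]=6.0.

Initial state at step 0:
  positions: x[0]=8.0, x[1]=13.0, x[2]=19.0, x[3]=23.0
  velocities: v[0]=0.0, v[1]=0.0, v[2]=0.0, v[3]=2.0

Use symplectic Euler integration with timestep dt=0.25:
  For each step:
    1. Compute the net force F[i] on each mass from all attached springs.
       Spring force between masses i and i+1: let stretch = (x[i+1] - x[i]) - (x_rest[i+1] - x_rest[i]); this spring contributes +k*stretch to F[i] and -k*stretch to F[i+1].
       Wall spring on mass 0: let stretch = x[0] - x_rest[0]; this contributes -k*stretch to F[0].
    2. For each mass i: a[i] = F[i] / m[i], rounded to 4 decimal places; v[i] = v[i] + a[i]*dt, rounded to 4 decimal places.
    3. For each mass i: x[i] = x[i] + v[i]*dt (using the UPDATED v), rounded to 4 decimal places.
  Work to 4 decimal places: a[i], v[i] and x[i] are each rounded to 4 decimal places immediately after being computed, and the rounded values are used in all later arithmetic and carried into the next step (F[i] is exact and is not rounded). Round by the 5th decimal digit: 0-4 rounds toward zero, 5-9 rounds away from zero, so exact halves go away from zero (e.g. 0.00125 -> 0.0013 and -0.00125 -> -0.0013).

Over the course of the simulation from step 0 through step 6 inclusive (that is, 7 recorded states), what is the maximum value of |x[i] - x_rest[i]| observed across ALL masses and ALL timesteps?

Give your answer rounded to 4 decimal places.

Answer: 2.8385

Derivation:
Step 0: x=[8.0000 13.0000 19.0000 23.0000] v=[0.0000 0.0000 0.0000 2.0000]
Step 1: x=[7.9063 13.0625 18.8750 23.6250] v=[-0.3750 0.2500 -0.5000 2.5000]
Step 2: x=[7.7266 13.1660 18.6836 24.3281] v=[-0.7188 0.4141 -0.7656 2.8125]
Step 3: x=[7.4754 13.2744 18.5001 25.0535] v=[-1.0047 0.4337 -0.7339 2.9014]
Step 4: x=[7.1718 13.3470 18.3996 25.7443] v=[-1.2143 0.2904 -0.4020 2.7631]
Step 5: x=[6.8371 13.3495 18.4424 26.3510] v=[-1.3389 0.0098 0.1710 2.4269]
Step 6: x=[6.4922 13.2632 18.6611 26.8385] v=[-1.3795 -0.3451 0.8749 1.9498]
Max displacement = 2.8385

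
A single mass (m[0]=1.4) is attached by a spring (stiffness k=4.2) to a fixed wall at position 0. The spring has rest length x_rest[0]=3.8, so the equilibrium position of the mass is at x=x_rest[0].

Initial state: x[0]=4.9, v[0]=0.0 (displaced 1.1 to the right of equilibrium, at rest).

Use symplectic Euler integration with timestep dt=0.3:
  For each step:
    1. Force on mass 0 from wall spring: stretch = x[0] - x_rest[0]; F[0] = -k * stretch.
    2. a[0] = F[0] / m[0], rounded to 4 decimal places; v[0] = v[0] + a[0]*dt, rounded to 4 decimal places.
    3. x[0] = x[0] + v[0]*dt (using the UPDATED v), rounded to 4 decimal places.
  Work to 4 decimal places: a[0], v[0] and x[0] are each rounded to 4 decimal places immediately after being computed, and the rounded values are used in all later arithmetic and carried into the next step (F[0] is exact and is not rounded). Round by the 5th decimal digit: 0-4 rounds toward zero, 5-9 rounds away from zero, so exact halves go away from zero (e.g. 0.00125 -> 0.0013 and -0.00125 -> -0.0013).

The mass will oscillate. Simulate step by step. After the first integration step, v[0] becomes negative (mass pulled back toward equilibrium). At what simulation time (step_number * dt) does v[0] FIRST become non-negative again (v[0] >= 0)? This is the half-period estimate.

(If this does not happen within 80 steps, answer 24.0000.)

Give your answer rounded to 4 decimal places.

Answer: 1.8000

Derivation:
Step 0: x=[4.9000] v=[0.0000]
Step 1: x=[4.6030] v=[-0.9900]
Step 2: x=[4.0892] v=[-1.7127]
Step 3: x=[3.4973] v=[-1.9730]
Step 4: x=[2.9871] v=[-1.7006]
Step 5: x=[2.6964] v=[-0.9690]
Step 6: x=[2.7037] v=[0.0242]
First v>=0 after going negative at step 6, time=1.8000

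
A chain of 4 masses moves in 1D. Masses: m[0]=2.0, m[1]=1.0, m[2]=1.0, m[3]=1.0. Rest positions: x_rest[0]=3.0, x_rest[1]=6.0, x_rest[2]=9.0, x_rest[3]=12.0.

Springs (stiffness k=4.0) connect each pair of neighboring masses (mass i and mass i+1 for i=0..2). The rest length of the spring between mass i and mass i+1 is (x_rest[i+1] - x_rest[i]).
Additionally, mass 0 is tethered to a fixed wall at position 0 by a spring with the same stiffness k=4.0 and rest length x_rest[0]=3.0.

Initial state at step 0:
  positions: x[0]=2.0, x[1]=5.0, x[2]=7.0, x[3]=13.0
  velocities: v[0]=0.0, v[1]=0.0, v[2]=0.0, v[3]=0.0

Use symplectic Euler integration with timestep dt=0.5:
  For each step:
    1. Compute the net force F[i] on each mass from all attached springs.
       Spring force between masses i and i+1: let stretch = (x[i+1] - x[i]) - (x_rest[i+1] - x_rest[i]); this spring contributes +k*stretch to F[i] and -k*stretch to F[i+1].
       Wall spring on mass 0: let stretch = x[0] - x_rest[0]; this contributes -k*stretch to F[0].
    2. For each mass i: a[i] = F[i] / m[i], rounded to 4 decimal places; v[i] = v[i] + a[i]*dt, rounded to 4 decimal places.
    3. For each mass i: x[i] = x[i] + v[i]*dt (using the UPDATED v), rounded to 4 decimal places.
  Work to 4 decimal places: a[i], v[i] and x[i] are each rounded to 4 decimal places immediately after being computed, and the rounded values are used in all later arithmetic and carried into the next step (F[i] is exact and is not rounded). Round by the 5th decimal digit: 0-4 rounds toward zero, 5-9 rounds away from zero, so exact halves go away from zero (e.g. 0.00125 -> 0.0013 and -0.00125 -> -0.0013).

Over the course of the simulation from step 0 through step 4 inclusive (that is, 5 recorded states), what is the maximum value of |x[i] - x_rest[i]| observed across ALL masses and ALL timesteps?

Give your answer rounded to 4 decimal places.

Step 0: x=[2.0000 5.0000 7.0000 13.0000] v=[0.0000 0.0000 0.0000 0.0000]
Step 1: x=[2.5000 4.0000 11.0000 10.0000] v=[1.0000 -2.0000 8.0000 -6.0000]
Step 2: x=[2.5000 8.5000 7.0000 11.0000] v=[0.0000 9.0000 -8.0000 2.0000]
Step 3: x=[4.2500 5.5000 8.5000 11.0000] v=[3.5000 -6.0000 3.0000 0.0000]
Step 4: x=[4.5000 4.2500 9.5000 11.5000] v=[0.5000 -2.5000 2.0000 1.0000]
Max displacement = 2.5000

Answer: 2.5000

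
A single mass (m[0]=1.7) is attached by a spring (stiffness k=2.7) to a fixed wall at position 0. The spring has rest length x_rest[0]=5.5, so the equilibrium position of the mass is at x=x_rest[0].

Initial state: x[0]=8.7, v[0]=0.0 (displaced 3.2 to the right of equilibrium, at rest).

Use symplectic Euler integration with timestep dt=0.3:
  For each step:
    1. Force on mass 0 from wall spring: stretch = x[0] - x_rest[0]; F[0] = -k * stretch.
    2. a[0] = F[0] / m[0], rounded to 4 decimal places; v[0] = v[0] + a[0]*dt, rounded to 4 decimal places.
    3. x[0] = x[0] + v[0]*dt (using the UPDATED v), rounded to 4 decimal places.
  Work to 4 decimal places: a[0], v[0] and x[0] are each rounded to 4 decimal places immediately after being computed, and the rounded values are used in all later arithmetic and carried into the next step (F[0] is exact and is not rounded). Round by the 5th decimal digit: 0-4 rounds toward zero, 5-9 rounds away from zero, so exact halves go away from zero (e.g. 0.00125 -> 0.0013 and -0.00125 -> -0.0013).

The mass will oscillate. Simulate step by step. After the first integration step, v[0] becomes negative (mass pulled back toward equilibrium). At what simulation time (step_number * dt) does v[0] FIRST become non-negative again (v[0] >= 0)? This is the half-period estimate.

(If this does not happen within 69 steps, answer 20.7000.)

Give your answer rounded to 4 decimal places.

Step 0: x=[8.7000] v=[0.0000]
Step 1: x=[8.2426] v=[-1.5247]
Step 2: x=[7.3932] v=[-2.8315]
Step 3: x=[6.2732] v=[-3.7335]
Step 4: x=[5.0426] v=[-4.1019]
Step 5: x=[3.8774] v=[-3.8840]
Step 6: x=[2.9441] v=[-3.1109]
Step 7: x=[2.3762] v=[-1.8931]
Step 8: x=[2.2548] v=[-0.4047]
Step 9: x=[2.5973] v=[1.1415]
First v>=0 after going negative at step 9, time=2.7000

Answer: 2.7000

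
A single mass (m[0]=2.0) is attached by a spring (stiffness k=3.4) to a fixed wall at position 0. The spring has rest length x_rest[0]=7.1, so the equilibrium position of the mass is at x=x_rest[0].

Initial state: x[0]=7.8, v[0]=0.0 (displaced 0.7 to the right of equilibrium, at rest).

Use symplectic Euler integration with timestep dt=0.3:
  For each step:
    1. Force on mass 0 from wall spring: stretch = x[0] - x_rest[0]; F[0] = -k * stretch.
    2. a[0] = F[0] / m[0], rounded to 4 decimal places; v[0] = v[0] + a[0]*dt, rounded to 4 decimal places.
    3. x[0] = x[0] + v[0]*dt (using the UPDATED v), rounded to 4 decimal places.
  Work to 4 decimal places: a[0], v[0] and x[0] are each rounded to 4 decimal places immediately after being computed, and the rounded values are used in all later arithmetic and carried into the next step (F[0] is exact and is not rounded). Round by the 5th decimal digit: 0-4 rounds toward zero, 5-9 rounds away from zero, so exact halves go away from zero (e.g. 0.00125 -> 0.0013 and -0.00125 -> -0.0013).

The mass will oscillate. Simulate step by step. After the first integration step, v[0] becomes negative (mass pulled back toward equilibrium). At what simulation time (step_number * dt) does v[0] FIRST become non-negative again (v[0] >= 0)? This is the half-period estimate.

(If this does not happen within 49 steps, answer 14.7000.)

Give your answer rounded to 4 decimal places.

Answer: 2.4000

Derivation:
Step 0: x=[7.8000] v=[0.0000]
Step 1: x=[7.6929] v=[-0.3570]
Step 2: x=[7.4951] v=[-0.6594]
Step 3: x=[7.2368] v=[-0.8609]
Step 4: x=[6.9576] v=[-0.9307]
Step 5: x=[6.7002] v=[-0.8581]
Step 6: x=[6.5039] v=[-0.6542]
Step 7: x=[6.3988] v=[-0.3502]
Step 8: x=[6.4010] v=[0.0074]
First v>=0 after going negative at step 8, time=2.4000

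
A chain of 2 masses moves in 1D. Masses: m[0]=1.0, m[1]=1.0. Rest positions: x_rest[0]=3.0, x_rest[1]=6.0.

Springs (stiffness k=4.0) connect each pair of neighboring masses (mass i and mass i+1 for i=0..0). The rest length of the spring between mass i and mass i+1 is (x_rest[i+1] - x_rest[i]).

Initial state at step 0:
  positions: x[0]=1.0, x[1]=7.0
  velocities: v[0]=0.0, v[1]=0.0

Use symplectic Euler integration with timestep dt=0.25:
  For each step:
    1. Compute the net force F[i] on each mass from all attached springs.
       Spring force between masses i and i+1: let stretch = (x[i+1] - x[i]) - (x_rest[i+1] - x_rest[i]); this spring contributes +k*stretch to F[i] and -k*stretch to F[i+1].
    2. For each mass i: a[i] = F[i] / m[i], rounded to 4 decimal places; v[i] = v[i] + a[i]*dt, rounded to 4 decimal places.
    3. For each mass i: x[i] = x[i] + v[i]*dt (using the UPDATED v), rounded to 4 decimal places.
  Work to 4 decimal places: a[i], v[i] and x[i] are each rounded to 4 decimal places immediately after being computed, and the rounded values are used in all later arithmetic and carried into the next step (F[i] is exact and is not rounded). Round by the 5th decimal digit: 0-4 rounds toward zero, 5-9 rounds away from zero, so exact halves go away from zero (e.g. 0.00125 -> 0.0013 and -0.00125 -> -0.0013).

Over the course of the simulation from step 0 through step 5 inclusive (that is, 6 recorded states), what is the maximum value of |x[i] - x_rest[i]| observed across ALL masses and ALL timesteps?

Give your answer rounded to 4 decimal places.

Answer: 2.0937

Derivation:
Step 0: x=[1.0000 7.0000] v=[0.0000 0.0000]
Step 1: x=[1.7500 6.2500] v=[3.0000 -3.0000]
Step 2: x=[2.8750 5.1250] v=[4.5000 -4.5000]
Step 3: x=[3.8125 4.1875] v=[3.7500 -3.7500]
Step 4: x=[4.0938 3.9063] v=[1.1250 -1.1250]
Step 5: x=[3.5782 4.4219] v=[-2.0625 2.0625]
Max displacement = 2.0937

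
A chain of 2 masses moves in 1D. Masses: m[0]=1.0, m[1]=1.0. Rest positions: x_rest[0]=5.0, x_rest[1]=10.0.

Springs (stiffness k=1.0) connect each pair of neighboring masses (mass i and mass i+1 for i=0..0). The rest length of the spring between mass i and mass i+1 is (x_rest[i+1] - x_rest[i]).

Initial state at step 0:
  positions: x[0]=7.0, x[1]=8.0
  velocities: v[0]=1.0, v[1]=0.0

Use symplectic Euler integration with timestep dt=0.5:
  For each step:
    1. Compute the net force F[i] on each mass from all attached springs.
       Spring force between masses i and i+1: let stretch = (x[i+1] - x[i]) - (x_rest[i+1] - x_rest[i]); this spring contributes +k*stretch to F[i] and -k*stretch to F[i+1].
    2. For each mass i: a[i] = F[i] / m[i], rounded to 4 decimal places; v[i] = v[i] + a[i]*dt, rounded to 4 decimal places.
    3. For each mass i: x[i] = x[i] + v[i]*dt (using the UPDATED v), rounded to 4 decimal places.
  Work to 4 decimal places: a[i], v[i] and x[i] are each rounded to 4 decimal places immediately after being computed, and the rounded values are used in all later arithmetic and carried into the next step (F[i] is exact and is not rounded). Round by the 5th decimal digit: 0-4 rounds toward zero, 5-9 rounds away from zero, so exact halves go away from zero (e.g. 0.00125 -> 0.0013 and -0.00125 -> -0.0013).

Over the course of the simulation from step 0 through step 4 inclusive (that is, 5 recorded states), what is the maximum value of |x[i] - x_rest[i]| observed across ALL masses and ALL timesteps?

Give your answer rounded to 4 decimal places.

Step 0: x=[7.0000 8.0000] v=[1.0000 0.0000]
Step 1: x=[6.5000 9.0000] v=[-1.0000 2.0000]
Step 2: x=[5.3750 10.6250] v=[-2.2500 3.2500]
Step 3: x=[4.3125 12.1875] v=[-2.1250 3.1250]
Step 4: x=[3.9688 13.0313] v=[-0.6875 1.6875]
Max displacement = 3.0313

Answer: 3.0313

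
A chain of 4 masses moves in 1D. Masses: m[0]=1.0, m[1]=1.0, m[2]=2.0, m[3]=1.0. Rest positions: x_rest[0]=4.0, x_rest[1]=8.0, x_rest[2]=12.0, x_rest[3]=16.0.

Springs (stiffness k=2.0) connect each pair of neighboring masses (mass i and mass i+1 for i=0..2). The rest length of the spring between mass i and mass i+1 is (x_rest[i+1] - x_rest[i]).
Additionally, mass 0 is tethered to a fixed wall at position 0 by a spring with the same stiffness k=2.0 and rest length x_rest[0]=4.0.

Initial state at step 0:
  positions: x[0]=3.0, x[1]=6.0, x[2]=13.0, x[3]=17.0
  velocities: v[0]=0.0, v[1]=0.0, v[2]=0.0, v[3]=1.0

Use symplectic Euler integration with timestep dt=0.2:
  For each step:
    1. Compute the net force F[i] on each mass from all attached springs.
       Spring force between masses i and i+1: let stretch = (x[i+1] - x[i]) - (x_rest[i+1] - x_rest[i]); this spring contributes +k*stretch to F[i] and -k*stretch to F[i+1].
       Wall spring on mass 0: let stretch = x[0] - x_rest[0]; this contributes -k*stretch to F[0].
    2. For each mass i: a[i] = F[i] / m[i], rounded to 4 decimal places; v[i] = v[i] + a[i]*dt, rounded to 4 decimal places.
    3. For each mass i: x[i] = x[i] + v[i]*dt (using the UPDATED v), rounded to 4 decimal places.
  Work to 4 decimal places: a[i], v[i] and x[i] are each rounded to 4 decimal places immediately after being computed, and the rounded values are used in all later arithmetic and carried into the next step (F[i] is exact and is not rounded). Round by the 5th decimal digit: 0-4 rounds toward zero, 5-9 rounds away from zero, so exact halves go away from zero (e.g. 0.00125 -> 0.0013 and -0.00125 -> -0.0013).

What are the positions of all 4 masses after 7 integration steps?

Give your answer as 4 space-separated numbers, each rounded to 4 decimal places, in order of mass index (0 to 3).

Step 0: x=[3.0000 6.0000 13.0000 17.0000] v=[0.0000 0.0000 0.0000 1.0000]
Step 1: x=[3.0000 6.3200 12.8800 17.2000] v=[0.0000 1.6000 -0.6000 1.0000]
Step 2: x=[3.0256 6.8992 12.6704 17.3744] v=[0.1280 2.8960 -1.0480 0.8720]
Step 3: x=[3.1190 7.6302 12.4181 17.4925] v=[0.4672 3.6550 -1.2614 0.5904]
Step 4: x=[3.3238 8.3833 12.1773 17.5246] v=[1.0241 3.7657 -1.2041 0.1606]
Step 5: x=[3.6675 9.0352 11.9986 17.4489] v=[1.7184 3.2595 -0.8934 -0.3783]
Step 6: x=[4.1472 9.4948 11.9194 17.2572] v=[2.3985 2.2978 -0.3960 -0.9584]
Step 7: x=[4.7229 9.7205 11.9567 16.9585] v=[2.8787 1.1286 0.1866 -1.4935]

Answer: 4.7229 9.7205 11.9567 16.9585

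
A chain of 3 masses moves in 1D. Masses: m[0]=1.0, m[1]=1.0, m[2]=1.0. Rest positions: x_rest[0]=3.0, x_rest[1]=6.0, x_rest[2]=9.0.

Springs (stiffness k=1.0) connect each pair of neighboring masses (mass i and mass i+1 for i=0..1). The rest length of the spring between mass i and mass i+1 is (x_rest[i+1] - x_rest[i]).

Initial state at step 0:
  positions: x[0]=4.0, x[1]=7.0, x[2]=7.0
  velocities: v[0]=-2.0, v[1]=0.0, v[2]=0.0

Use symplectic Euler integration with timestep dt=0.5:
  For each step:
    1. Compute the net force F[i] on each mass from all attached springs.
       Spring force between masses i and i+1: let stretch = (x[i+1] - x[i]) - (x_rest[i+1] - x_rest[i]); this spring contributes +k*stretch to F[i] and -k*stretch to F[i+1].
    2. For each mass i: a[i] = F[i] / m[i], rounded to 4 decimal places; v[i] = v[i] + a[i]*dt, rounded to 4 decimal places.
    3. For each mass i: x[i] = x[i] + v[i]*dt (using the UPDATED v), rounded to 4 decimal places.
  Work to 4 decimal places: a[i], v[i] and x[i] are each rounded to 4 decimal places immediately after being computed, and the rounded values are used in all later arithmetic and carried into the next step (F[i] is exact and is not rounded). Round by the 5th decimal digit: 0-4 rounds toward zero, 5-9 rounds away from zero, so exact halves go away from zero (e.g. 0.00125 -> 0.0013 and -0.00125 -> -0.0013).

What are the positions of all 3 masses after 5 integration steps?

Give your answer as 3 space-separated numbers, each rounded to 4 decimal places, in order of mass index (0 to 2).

Step 0: x=[4.0000 7.0000 7.0000] v=[-2.0000 0.0000 0.0000]
Step 1: x=[3.0000 6.2500 7.7500] v=[-2.0000 -1.5000 1.5000]
Step 2: x=[2.0625 5.0625 8.8750] v=[-1.8750 -2.3750 2.2500]
Step 3: x=[1.1250 4.0781 9.7969] v=[-1.8750 -1.9688 1.8438]
Step 4: x=[0.1758 3.7851 10.0391] v=[-1.8985 -0.5860 0.4844]
Step 5: x=[-0.6212 4.1533 9.4678] v=[-1.5939 0.7364 -1.1426]

Answer: -0.6212 4.1533 9.4678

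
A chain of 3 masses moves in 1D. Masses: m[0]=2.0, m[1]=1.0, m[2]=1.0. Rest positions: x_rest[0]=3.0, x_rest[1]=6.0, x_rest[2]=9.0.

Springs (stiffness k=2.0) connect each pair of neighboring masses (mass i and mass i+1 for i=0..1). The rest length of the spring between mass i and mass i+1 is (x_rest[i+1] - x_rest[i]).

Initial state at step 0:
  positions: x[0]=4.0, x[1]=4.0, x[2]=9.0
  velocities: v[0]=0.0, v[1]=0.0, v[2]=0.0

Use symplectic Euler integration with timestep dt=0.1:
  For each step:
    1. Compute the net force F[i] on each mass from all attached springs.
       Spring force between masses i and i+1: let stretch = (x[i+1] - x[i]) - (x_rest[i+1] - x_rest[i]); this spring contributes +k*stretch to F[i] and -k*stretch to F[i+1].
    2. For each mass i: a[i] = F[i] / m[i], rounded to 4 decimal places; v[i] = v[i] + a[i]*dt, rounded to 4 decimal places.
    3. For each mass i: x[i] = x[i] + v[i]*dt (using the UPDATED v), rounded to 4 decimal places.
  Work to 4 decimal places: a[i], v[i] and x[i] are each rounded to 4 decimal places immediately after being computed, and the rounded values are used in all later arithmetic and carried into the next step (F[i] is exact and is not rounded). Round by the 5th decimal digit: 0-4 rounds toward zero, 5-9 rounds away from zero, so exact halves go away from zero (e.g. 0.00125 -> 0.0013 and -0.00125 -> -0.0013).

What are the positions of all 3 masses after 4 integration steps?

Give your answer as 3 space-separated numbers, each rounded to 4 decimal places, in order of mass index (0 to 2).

Answer: 3.7190 4.9211 8.6408

Derivation:
Step 0: x=[4.0000 4.0000 9.0000] v=[0.0000 0.0000 0.0000]
Step 1: x=[3.9700 4.1000 8.9600] v=[-0.3000 1.0000 -0.4000]
Step 2: x=[3.9113 4.2946 8.8828] v=[-0.5870 1.9460 -0.7720]
Step 3: x=[3.8264 4.5733 8.7738] v=[-0.8487 2.7870 -1.0896]
Step 4: x=[3.7190 4.9211 8.6408] v=[-1.0740 3.4777 -1.3297]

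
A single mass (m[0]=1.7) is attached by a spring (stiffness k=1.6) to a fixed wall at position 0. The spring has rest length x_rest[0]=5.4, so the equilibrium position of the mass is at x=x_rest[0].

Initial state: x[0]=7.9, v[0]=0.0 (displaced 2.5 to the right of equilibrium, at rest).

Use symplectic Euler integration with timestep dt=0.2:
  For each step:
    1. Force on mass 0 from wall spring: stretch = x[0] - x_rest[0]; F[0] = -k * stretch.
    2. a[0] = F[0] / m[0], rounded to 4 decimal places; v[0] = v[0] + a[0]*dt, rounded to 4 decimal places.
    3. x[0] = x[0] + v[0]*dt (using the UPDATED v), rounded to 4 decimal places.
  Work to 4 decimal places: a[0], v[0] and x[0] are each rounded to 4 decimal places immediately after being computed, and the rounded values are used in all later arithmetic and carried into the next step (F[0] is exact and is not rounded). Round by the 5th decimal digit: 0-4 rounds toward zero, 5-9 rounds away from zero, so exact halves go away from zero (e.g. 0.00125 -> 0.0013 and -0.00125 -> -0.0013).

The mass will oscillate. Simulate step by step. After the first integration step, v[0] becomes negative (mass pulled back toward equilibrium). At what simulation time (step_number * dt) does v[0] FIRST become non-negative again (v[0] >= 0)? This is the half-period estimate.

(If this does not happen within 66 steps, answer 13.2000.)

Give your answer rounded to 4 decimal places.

Answer: 3.4000

Derivation:
Step 0: x=[7.9000] v=[0.0000]
Step 1: x=[7.8059] v=[-0.4706]
Step 2: x=[7.6212] v=[-0.9235]
Step 3: x=[7.3529] v=[-1.3416]
Step 4: x=[7.0111] v=[-1.7092]
Step 5: x=[6.6086] v=[-2.0125]
Step 6: x=[6.1606] v=[-2.2400]
Step 7: x=[5.6840] v=[-2.3832]
Step 8: x=[5.1967] v=[-2.4367]
Step 9: x=[4.7170] v=[-2.3984]
Step 10: x=[4.2630] v=[-2.2698]
Step 11: x=[3.8518] v=[-2.0558]
Step 12: x=[3.4989] v=[-1.7644]
Step 13: x=[3.2176] v=[-1.4065]
Step 14: x=[3.0185] v=[-0.9957]
Step 15: x=[2.9090] v=[-0.5474]
Step 16: x=[2.8933] v=[-0.0785]
Step 17: x=[2.9720] v=[0.3933]
First v>=0 after going negative at step 17, time=3.4000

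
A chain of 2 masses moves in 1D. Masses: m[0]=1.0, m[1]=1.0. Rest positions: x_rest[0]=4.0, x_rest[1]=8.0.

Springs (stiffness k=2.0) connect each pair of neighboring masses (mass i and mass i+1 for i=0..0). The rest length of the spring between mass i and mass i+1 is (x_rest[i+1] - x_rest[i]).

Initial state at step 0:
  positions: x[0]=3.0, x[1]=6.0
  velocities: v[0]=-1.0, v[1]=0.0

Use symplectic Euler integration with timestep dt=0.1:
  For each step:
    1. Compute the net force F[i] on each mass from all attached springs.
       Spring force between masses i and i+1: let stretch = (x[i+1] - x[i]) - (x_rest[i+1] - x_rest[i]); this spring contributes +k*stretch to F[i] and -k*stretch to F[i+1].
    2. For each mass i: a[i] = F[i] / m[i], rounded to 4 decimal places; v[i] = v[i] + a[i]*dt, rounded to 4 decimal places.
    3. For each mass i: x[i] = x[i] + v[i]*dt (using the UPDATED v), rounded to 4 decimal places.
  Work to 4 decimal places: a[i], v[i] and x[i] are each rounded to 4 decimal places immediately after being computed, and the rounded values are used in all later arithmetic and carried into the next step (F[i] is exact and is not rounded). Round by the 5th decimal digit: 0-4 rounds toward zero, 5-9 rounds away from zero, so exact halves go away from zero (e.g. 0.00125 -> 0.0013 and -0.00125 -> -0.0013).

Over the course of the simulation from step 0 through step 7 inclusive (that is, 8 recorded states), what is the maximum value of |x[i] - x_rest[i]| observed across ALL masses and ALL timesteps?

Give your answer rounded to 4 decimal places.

Step 0: x=[3.0000 6.0000] v=[-1.0000 0.0000]
Step 1: x=[2.8800 6.0200] v=[-1.2000 0.2000]
Step 2: x=[2.7428 6.0572] v=[-1.3720 0.3720]
Step 3: x=[2.5919 6.1081] v=[-1.5091 0.5091]
Step 4: x=[2.4313 6.1687] v=[-1.6059 0.6059]
Step 5: x=[2.2655 6.2345] v=[-1.6584 0.6584]
Step 6: x=[2.0990 6.3010] v=[-1.6646 0.6646]
Step 7: x=[1.9366 6.3634] v=[-1.6242 0.6242]
Max displacement = 2.0634

Answer: 2.0634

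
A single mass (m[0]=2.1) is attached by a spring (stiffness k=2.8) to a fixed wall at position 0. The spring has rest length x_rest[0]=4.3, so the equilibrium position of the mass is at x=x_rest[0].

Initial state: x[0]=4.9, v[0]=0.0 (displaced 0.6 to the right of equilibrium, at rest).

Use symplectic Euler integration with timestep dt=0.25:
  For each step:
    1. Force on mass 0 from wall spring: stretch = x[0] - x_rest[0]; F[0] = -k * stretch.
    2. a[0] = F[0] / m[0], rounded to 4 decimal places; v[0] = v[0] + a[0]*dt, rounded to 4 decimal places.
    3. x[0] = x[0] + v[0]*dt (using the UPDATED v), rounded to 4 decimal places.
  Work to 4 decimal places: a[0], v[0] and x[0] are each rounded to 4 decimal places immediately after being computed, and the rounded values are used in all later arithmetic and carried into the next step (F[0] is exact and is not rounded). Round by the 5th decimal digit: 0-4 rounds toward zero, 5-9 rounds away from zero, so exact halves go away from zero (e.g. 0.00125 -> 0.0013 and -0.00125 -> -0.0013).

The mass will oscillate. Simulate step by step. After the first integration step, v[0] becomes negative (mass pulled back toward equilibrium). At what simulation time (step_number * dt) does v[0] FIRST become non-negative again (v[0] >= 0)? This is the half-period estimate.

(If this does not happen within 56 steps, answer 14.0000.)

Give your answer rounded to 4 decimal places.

Step 0: x=[4.9000] v=[0.0000]
Step 1: x=[4.8500] v=[-0.2000]
Step 2: x=[4.7542] v=[-0.3833]
Step 3: x=[4.6205] v=[-0.5347]
Step 4: x=[4.4601] v=[-0.6415]
Step 5: x=[4.2864] v=[-0.6949]
Step 6: x=[4.1138] v=[-0.6904]
Step 7: x=[3.9567] v=[-0.6283]
Step 8: x=[3.8282] v=[-0.5139]
Step 9: x=[3.7391] v=[-0.3566]
Step 10: x=[3.6967] v=[-0.1696]
Step 11: x=[3.7046] v=[0.0315]
First v>=0 after going negative at step 11, time=2.7500

Answer: 2.7500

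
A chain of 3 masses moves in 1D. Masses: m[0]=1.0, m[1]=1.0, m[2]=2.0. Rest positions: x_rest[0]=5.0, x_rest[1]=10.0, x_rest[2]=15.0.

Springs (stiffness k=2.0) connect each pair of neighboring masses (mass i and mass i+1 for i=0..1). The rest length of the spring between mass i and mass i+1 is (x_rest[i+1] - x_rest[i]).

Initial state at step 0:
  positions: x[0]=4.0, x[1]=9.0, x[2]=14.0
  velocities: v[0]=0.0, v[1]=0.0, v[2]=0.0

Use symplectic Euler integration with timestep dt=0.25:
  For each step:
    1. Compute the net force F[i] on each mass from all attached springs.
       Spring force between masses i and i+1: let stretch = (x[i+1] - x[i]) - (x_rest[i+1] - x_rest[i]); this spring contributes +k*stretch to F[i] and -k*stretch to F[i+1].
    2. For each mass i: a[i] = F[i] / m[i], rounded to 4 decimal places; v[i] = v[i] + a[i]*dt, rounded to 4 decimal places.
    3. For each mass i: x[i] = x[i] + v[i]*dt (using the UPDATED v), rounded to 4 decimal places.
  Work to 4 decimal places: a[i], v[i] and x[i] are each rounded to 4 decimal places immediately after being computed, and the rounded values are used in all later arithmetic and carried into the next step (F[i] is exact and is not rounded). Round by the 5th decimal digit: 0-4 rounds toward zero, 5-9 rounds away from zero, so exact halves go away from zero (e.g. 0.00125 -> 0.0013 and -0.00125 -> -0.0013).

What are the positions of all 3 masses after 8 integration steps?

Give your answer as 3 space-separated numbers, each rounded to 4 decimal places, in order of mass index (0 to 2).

Answer: 4.0000 9.0000 14.0000

Derivation:
Step 0: x=[4.0000 9.0000 14.0000] v=[0.0000 0.0000 0.0000]
Step 1: x=[4.0000 9.0000 14.0000] v=[0.0000 0.0000 0.0000]
Step 2: x=[4.0000 9.0000 14.0000] v=[0.0000 0.0000 0.0000]
Step 3: x=[4.0000 9.0000 14.0000] v=[0.0000 0.0000 0.0000]
Step 4: x=[4.0000 9.0000 14.0000] v=[0.0000 0.0000 0.0000]
Step 5: x=[4.0000 9.0000 14.0000] v=[0.0000 0.0000 0.0000]
Step 6: x=[4.0000 9.0000 14.0000] v=[0.0000 0.0000 0.0000]
Step 7: x=[4.0000 9.0000 14.0000] v=[0.0000 0.0000 0.0000]
Step 8: x=[4.0000 9.0000 14.0000] v=[0.0000 0.0000 0.0000]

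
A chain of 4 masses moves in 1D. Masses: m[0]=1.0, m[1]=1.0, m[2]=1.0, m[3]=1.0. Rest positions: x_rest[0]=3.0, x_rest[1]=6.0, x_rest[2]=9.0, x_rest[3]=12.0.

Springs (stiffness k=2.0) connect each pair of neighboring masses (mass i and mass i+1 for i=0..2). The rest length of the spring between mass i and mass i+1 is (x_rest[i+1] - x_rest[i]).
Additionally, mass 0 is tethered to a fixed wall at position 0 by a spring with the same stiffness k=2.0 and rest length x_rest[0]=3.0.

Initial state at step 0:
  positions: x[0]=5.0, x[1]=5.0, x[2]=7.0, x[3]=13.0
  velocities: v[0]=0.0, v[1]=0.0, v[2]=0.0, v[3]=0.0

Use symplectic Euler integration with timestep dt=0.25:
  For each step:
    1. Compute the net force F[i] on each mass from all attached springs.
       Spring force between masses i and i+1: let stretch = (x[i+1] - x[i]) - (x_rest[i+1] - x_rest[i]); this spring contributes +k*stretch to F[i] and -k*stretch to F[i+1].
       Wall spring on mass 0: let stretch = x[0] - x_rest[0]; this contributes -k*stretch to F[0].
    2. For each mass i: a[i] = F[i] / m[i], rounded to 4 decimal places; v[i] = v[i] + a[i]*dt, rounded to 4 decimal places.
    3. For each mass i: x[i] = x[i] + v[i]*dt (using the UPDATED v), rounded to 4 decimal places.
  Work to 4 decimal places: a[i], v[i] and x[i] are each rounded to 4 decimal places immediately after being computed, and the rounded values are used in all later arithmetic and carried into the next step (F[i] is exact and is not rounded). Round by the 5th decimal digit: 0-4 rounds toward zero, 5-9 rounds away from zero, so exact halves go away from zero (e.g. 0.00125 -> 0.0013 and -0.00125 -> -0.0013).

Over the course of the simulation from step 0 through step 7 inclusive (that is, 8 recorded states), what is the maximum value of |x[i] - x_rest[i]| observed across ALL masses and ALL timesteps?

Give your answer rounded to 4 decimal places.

Step 0: x=[5.0000 5.0000 7.0000 13.0000] v=[0.0000 0.0000 0.0000 0.0000]
Step 1: x=[4.3750 5.2500 7.5000 12.6250] v=[-2.5000 1.0000 2.0000 -1.5000]
Step 2: x=[3.3125 5.6719 8.3594 11.9844] v=[-4.2500 1.6875 3.4375 -2.5625]
Step 3: x=[2.1309 6.1348 9.3360 11.2657] v=[-4.7266 1.8516 3.9063 -2.8750]
Step 4: x=[1.1834 6.4974 10.1537 10.6807] v=[-3.7901 1.4503 3.2706 -2.3399]
Step 5: x=[0.7522 6.6528 10.5802 10.4049] v=[-1.7248 0.6215 1.7060 -1.1034]
Step 6: x=[0.9646 6.5615 10.4939 10.5260] v=[0.8494 -0.3651 -0.3454 0.4843]
Step 7: x=[1.7560 6.2622 9.9200 11.0181] v=[3.1656 -1.1974 -2.2956 1.9683]
Max displacement = 2.2478

Answer: 2.2478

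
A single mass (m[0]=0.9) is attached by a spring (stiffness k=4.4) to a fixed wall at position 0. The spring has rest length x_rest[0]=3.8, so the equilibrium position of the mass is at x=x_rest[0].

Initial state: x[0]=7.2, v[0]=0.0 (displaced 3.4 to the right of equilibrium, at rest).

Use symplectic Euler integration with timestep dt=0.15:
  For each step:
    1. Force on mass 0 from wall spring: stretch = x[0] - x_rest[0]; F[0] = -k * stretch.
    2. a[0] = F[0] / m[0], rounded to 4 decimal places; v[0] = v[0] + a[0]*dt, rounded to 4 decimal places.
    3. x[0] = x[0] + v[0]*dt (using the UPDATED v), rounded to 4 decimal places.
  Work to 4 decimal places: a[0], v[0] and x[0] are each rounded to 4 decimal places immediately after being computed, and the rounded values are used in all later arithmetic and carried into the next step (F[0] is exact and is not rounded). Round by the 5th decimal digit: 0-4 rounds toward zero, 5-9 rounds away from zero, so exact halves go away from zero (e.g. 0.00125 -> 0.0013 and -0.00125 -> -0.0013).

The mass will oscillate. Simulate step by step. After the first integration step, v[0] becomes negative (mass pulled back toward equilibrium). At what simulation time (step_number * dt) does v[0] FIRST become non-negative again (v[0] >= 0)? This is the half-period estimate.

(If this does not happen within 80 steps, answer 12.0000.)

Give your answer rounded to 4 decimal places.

Answer: 1.5000

Derivation:
Step 0: x=[7.2000] v=[0.0000]
Step 1: x=[6.8260] v=[-2.4933]
Step 2: x=[6.1191] v=[-4.7124]
Step 3: x=[5.1571] v=[-6.4131]
Step 4: x=[4.0459] v=[-7.4083]
Step 5: x=[2.9076] v=[-7.5886]
Step 6: x=[1.8675] v=[-6.9342]
Step 7: x=[1.0400] v=[-5.5170]
Step 8: x=[0.5161] v=[-3.4930]
Step 9: x=[0.3534] v=[-1.0848]
Step 10: x=[0.5698] v=[1.4427]
First v>=0 after going negative at step 10, time=1.5000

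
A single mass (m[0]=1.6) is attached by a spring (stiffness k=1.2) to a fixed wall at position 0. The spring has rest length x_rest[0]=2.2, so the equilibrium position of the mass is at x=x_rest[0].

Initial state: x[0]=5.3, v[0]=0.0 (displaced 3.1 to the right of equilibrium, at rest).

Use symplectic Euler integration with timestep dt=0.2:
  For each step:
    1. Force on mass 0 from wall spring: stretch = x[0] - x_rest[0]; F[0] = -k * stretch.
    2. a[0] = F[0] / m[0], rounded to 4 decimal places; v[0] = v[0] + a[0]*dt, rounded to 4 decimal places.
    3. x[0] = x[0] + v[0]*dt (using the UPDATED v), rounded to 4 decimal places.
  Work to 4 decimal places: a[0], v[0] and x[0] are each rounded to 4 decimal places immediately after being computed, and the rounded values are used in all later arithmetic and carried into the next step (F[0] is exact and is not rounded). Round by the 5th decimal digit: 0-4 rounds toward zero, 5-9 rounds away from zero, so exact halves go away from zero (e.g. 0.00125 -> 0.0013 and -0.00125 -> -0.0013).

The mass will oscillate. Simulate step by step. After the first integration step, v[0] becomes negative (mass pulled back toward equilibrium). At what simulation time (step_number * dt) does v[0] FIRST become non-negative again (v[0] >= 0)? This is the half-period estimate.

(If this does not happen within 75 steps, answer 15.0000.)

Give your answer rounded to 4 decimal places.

Step 0: x=[5.3000] v=[0.0000]
Step 1: x=[5.2070] v=[-0.4650]
Step 2: x=[5.0238] v=[-0.9161]
Step 3: x=[4.7559] v=[-1.3397]
Step 4: x=[4.4113] v=[-1.7231]
Step 5: x=[4.0003] v=[-2.0548]
Step 6: x=[3.5353] v=[-2.3248]
Step 7: x=[3.0303] v=[-2.5251]
Step 8: x=[2.5004] v=[-2.6496]
Step 9: x=[1.9615] v=[-2.6947]
Step 10: x=[1.4297] v=[-2.6589]
Step 11: x=[0.9210] v=[-2.5434]
Step 12: x=[0.4507] v=[-2.3515]
Step 13: x=[0.0329] v=[-2.0891]
Step 14: x=[-0.3199] v=[-1.7640]
Step 15: x=[-0.5971] v=[-1.3860]
Step 16: x=[-0.7904] v=[-0.9664]
Step 17: x=[-0.8940] v=[-0.5178]
Step 18: x=[-0.9047] v=[-0.0537]
Step 19: x=[-0.8223] v=[0.4120]
First v>=0 after going negative at step 19, time=3.8000

Answer: 3.8000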